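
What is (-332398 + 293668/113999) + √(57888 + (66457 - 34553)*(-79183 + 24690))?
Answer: -37892745934/113999 + 32*I*√1697741 ≈ -3.324e+5 + 41695.0*I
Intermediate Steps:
(-332398 + 293668/113999) + √(57888 + (66457 - 34553)*(-79183 + 24690)) = (-332398 + 293668*(1/113999)) + √(57888 + 31904*(-54493)) = (-332398 + 293668/113999) + √(57888 - 1738544672) = -37892745934/113999 + √(-1738486784) = -37892745934/113999 + 32*I*√1697741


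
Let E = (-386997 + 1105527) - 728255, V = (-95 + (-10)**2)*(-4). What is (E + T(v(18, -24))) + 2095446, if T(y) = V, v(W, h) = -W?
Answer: 2085701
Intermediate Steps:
V = -20 (V = (-95 + 100)*(-4) = 5*(-4) = -20)
T(y) = -20
E = -9725 (E = 718530 - 728255 = -9725)
(E + T(v(18, -24))) + 2095446 = (-9725 - 20) + 2095446 = -9745 + 2095446 = 2085701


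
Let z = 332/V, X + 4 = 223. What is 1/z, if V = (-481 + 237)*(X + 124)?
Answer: -20923/83 ≈ -252.08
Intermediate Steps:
X = 219 (X = -4 + 223 = 219)
V = -83692 (V = (-481 + 237)*(219 + 124) = -244*343 = -83692)
z = -83/20923 (z = 332/(-83692) = 332*(-1/83692) = -83/20923 ≈ -0.0039669)
1/z = 1/(-83/20923) = -20923/83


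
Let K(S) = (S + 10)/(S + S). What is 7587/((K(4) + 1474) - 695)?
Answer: 3372/347 ≈ 9.7176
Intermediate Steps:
K(S) = (10 + S)/(2*S) (K(S) = (10 + S)/((2*S)) = (10 + S)*(1/(2*S)) = (10 + S)/(2*S))
7587/((K(4) + 1474) - 695) = 7587/(((½)*(10 + 4)/4 + 1474) - 695) = 7587/(((½)*(¼)*14 + 1474) - 695) = 7587/((7/4 + 1474) - 695) = 7587/(5903/4 - 695) = 7587/(3123/4) = 7587*(4/3123) = 3372/347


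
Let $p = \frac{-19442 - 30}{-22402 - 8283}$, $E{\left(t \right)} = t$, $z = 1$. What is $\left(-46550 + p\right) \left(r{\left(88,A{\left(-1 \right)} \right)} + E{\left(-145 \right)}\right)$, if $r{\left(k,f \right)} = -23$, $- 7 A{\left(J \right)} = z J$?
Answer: $\frac{239965702704}{30685} \approx 7.8203 \cdot 10^{6}$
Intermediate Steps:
$A{\left(J \right)} = - \frac{J}{7}$ ($A{\left(J \right)} = - \frac{1 J}{7} = - \frac{J}{7}$)
$p = \frac{19472}{30685}$ ($p = - \frac{19472}{-30685} = \left(-19472\right) \left(- \frac{1}{30685}\right) = \frac{19472}{30685} \approx 0.63458$)
$\left(-46550 + p\right) \left(r{\left(88,A{\left(-1 \right)} \right)} + E{\left(-145 \right)}\right) = \left(-46550 + \frac{19472}{30685}\right) \left(-23 - 145\right) = \left(- \frac{1428367278}{30685}\right) \left(-168\right) = \frac{239965702704}{30685}$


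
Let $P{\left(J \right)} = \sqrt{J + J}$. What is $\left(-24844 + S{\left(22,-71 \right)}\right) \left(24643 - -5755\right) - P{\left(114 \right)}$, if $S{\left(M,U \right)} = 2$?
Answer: $-755147116 - 2 \sqrt{57} \approx -7.5515 \cdot 10^{8}$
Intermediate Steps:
$P{\left(J \right)} = \sqrt{2} \sqrt{J}$ ($P{\left(J \right)} = \sqrt{2 J} = \sqrt{2} \sqrt{J}$)
$\left(-24844 + S{\left(22,-71 \right)}\right) \left(24643 - -5755\right) - P{\left(114 \right)} = \left(-24844 + 2\right) \left(24643 - -5755\right) - \sqrt{2} \sqrt{114} = - 24842 \left(24643 + \left(-6108 + 11863\right)\right) - 2 \sqrt{57} = - 24842 \left(24643 + 5755\right) - 2 \sqrt{57} = \left(-24842\right) 30398 - 2 \sqrt{57} = -755147116 - 2 \sqrt{57}$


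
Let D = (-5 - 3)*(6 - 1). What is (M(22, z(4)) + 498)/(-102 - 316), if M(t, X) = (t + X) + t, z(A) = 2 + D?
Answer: -252/209 ≈ -1.2057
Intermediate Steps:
D = -40 (D = -8*5 = -40)
z(A) = -38 (z(A) = 2 - 40 = -38)
M(t, X) = X + 2*t (M(t, X) = (X + t) + t = X + 2*t)
(M(22, z(4)) + 498)/(-102 - 316) = ((-38 + 2*22) + 498)/(-102 - 316) = ((-38 + 44) + 498)/(-418) = (6 + 498)*(-1/418) = 504*(-1/418) = -252/209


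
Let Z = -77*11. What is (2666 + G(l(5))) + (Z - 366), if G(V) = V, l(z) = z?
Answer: 1458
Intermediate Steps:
Z = -847
(2666 + G(l(5))) + (Z - 366) = (2666 + 5) + (-847 - 366) = 2671 - 1213 = 1458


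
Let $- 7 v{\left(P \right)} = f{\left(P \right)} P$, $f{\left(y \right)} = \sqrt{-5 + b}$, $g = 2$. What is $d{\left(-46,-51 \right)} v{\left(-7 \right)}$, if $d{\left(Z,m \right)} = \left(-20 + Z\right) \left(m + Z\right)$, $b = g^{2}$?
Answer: $6402 i \approx 6402.0 i$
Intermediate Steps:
$b = 4$ ($b = 2^{2} = 4$)
$d{\left(Z,m \right)} = \left(-20 + Z\right) \left(Z + m\right)$
$f{\left(y \right)} = i$ ($f{\left(y \right)} = \sqrt{-5 + 4} = \sqrt{-1} = i$)
$v{\left(P \right)} = - \frac{i P}{7}$
$d{\left(-46,-51 \right)} v{\left(-7 \right)} = \left(\left(-46\right)^{2} - -920 - -1020 - -2346\right) \left(\left(- \frac{1}{7}\right) i \left(-7\right)\right) = \left(2116 + 920 + 1020 + 2346\right) i = 6402 i$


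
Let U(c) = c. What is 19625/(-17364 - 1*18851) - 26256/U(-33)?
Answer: 63347561/79673 ≈ 795.09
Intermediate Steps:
19625/(-17364 - 1*18851) - 26256/U(-33) = 19625/(-17364 - 1*18851) - 26256/(-33) = 19625/(-17364 - 18851) - 26256*(-1/33) = 19625/(-36215) + 8752/11 = 19625*(-1/36215) + 8752/11 = -3925/7243 + 8752/11 = 63347561/79673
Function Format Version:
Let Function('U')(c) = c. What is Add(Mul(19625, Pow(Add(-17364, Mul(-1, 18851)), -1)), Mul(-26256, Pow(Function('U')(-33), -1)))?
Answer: Rational(63347561, 79673) ≈ 795.09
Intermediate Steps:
Add(Mul(19625, Pow(Add(-17364, Mul(-1, 18851)), -1)), Mul(-26256, Pow(Function('U')(-33), -1))) = Add(Mul(19625, Pow(Add(-17364, Mul(-1, 18851)), -1)), Mul(-26256, Pow(-33, -1))) = Add(Mul(19625, Pow(Add(-17364, -18851), -1)), Mul(-26256, Rational(-1, 33))) = Add(Mul(19625, Pow(-36215, -1)), Rational(8752, 11)) = Add(Mul(19625, Rational(-1, 36215)), Rational(8752, 11)) = Add(Rational(-3925, 7243), Rational(8752, 11)) = Rational(63347561, 79673)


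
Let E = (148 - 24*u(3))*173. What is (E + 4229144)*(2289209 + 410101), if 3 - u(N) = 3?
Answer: 11484883823880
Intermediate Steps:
u(N) = 0 (u(N) = 3 - 1*3 = 3 - 3 = 0)
E = 25604 (E = (148 - 24*0)*173 = (148 + 0)*173 = 148*173 = 25604)
(E + 4229144)*(2289209 + 410101) = (25604 + 4229144)*(2289209 + 410101) = 4254748*2699310 = 11484883823880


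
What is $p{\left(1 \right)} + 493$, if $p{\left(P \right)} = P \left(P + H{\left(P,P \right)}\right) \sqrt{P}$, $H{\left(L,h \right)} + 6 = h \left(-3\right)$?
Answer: $485$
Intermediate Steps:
$H{\left(L,h \right)} = -6 - 3 h$ ($H{\left(L,h \right)} = -6 + h \left(-3\right) = -6 - 3 h$)
$p{\left(P \right)} = P^{\frac{3}{2}} \left(-6 - 2 P\right)$ ($p{\left(P \right)} = P \left(P - \left(6 + 3 P\right)\right) \sqrt{P} = P \left(-6 - 2 P\right) \sqrt{P} = P^{\frac{3}{2}} \left(-6 - 2 P\right)$)
$p{\left(1 \right)} + 493 = 2 \cdot 1^{\frac{3}{2}} \left(-3 - 1\right) + 493 = 2 \cdot 1 \left(-3 - 1\right) + 493 = 2 \cdot 1 \left(-4\right) + 493 = -8 + 493 = 485$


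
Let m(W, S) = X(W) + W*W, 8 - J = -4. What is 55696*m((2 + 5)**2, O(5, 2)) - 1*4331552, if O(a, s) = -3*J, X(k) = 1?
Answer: 129450240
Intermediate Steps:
J = 12 (J = 8 - 1*(-4) = 8 + 4 = 12)
O(a, s) = -36 (O(a, s) = -3*12 = -36)
m(W, S) = 1 + W**2 (m(W, S) = 1 + W*W = 1 + W**2)
55696*m((2 + 5)**2, O(5, 2)) - 1*4331552 = 55696*(1 + ((2 + 5)**2)**2) - 1*4331552 = 55696*(1 + (7**2)**2) - 4331552 = 55696*(1 + 49**2) - 4331552 = 55696*(1 + 2401) - 4331552 = 55696*2402 - 4331552 = 133781792 - 4331552 = 129450240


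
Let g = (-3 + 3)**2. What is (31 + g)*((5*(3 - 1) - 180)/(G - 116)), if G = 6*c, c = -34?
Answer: 527/32 ≈ 16.469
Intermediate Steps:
G = -204 (G = 6*(-34) = -204)
g = 0 (g = 0**2 = 0)
(31 + g)*((5*(3 - 1) - 180)/(G - 116)) = (31 + 0)*((5*(3 - 1) - 180)/(-204 - 116)) = 31*((5*2 - 180)/(-320)) = 31*((10 - 180)*(-1/320)) = 31*(-170*(-1/320)) = 31*(17/32) = 527/32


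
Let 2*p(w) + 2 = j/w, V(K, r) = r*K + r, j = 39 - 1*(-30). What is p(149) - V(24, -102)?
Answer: 759671/298 ≈ 2549.2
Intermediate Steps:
j = 69 (j = 39 + 30 = 69)
V(K, r) = r + K*r (V(K, r) = K*r + r = r + K*r)
p(w) = -1 + 69/(2*w) (p(w) = -1 + (69/w)/2 = -1 + 69/(2*w))
p(149) - V(24, -102) = (69/2 - 1*149)/149 - (-102)*(1 + 24) = (69/2 - 149)/149 - (-102)*25 = (1/149)*(-229/2) - 1*(-2550) = -229/298 + 2550 = 759671/298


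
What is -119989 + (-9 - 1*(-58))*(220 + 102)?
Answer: -104211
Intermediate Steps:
-119989 + (-9 - 1*(-58))*(220 + 102) = -119989 + (-9 + 58)*322 = -119989 + 49*322 = -119989 + 15778 = -104211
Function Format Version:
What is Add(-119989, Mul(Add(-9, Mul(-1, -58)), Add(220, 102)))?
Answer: -104211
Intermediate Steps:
Add(-119989, Mul(Add(-9, Mul(-1, -58)), Add(220, 102))) = Add(-119989, Mul(Add(-9, 58), 322)) = Add(-119989, Mul(49, 322)) = Add(-119989, 15778) = -104211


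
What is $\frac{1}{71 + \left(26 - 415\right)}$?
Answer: $- \frac{1}{318} \approx -0.0031447$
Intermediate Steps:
$\frac{1}{71 + \left(26 - 415\right)} = \frac{1}{71 - 389} = \frac{1}{-318} = - \frac{1}{318}$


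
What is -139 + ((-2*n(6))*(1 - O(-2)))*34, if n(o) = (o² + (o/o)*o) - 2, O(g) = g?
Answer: -8299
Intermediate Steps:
n(o) = -2 + o + o² (n(o) = (o² + 1*o) - 2 = (o² + o) - 2 = (o + o²) - 2 = -2 + o + o²)
-139 + ((-2*n(6))*(1 - O(-2)))*34 = -139 + ((-2*(-2 + 6 + 6²))*(1 - 1*(-2)))*34 = -139 + ((-2*(-2 + 6 + 36))*(1 + 2))*34 = -139 + (-2*40*3)*34 = -139 - 80*3*34 = -139 - 240*34 = -139 - 8160 = -8299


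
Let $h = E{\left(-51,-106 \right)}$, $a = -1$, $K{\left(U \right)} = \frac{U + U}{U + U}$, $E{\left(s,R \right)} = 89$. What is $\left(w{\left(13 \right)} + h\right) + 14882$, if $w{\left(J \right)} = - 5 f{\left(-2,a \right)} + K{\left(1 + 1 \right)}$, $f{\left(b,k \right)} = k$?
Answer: $14977$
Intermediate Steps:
$K{\left(U \right)} = 1$ ($K{\left(U \right)} = \frac{2 U}{2 U} = 2 U \frac{1}{2 U} = 1$)
$h = 89$
$w{\left(J \right)} = 6$ ($w{\left(J \right)} = \left(-5\right) \left(-1\right) + 1 = 5 + 1 = 6$)
$\left(w{\left(13 \right)} + h\right) + 14882 = \left(6 + 89\right) + 14882 = 95 + 14882 = 14977$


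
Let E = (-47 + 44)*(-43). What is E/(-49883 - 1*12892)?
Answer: -43/20925 ≈ -0.0020550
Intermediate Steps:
E = 129 (E = -3*(-43) = 129)
E/(-49883 - 1*12892) = 129/(-49883 - 1*12892) = 129/(-49883 - 12892) = 129/(-62775) = 129*(-1/62775) = -43/20925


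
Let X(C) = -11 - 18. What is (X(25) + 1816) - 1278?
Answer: 509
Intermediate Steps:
X(C) = -29
(X(25) + 1816) - 1278 = (-29 + 1816) - 1278 = 1787 - 1278 = 509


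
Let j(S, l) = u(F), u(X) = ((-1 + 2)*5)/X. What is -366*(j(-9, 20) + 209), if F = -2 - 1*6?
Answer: -305061/4 ≈ -76265.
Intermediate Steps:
F = -8 (F = -2 - 6 = -8)
u(X) = 5/X (u(X) = (1*5)/X = 5/X)
j(S, l) = -5/8 (j(S, l) = 5/(-8) = 5*(-⅛) = -5/8)
-366*(j(-9, 20) + 209) = -366*(-5/8 + 209) = -366*1667/8 = -305061/4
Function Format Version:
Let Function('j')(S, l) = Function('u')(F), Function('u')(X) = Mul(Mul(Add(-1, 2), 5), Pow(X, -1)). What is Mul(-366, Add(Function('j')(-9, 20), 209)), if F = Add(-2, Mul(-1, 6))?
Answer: Rational(-305061, 4) ≈ -76265.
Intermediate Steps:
F = -8 (F = Add(-2, -6) = -8)
Function('u')(X) = Mul(5, Pow(X, -1)) (Function('u')(X) = Mul(Mul(1, 5), Pow(X, -1)) = Mul(5, Pow(X, -1)))
Function('j')(S, l) = Rational(-5, 8) (Function('j')(S, l) = Mul(5, Pow(-8, -1)) = Mul(5, Rational(-1, 8)) = Rational(-5, 8))
Mul(-366, Add(Function('j')(-9, 20), 209)) = Mul(-366, Add(Rational(-5, 8), 209)) = Mul(-366, Rational(1667, 8)) = Rational(-305061, 4)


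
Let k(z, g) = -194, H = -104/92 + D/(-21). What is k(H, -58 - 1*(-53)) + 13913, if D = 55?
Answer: 13719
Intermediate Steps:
H = -1811/483 (H = -104/92 + 55/(-21) = -104*1/92 + 55*(-1/21) = -26/23 - 55/21 = -1811/483 ≈ -3.7495)
k(H, -58 - 1*(-53)) + 13913 = -194 + 13913 = 13719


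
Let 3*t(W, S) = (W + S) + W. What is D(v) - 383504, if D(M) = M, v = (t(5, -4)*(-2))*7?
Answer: -383532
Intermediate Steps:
t(W, S) = S/3 + 2*W/3 (t(W, S) = ((W + S) + W)/3 = ((S + W) + W)/3 = (S + 2*W)/3 = S/3 + 2*W/3)
v = -28 (v = (((⅓)*(-4) + (⅔)*5)*(-2))*7 = ((-4/3 + 10/3)*(-2))*7 = (2*(-2))*7 = -4*7 = -28)
D(v) - 383504 = -28 - 383504 = -383532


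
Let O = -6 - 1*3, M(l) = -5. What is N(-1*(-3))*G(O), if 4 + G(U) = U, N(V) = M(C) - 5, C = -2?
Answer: 130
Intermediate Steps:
N(V) = -10 (N(V) = -5 - 5 = -10)
O = -9 (O = -6 - 3 = -9)
G(U) = -4 + U
N(-1*(-3))*G(O) = -10*(-4 - 9) = -10*(-13) = 130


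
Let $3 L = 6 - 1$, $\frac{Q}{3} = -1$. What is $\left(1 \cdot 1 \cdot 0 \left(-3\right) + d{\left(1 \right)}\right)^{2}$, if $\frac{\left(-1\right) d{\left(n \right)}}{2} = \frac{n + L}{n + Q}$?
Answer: $\frac{64}{9} \approx 7.1111$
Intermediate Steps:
$Q = -3$ ($Q = 3 \left(-1\right) = -3$)
$L = \frac{5}{3}$ ($L = \frac{6 - 1}{3} = \frac{1}{3} \cdot 5 = \frac{5}{3} \approx 1.6667$)
$d{\left(n \right)} = - \frac{2 \left(\frac{5}{3} + n\right)}{-3 + n}$ ($d{\left(n \right)} = - 2 \frac{n + \frac{5}{3}}{n - 3} = - 2 \frac{\frac{5}{3} + n}{-3 + n} = - \frac{2 \left(\frac{5}{3} + n\right)}{-3 + n}$)
$\left(1 \cdot 1 \cdot 0 \left(-3\right) + d{\left(1 \right)}\right)^{2} = \left(1 \cdot 1 \cdot 0 \left(-3\right) + \frac{2 \left(-5 - 3\right)}{3 \left(-3 + 1\right)}\right)^{2} = \left(1 \cdot 0 \left(-3\right) + \frac{2 \left(-5 - 3\right)}{3 \left(-2\right)}\right)^{2} = \left(1 \cdot 0 + \frac{2}{3} \left(- \frac{1}{2}\right) \left(-8\right)\right)^{2} = \left(0 + \frac{8}{3}\right)^{2} = \left(\frac{8}{3}\right)^{2} = \frac{64}{9}$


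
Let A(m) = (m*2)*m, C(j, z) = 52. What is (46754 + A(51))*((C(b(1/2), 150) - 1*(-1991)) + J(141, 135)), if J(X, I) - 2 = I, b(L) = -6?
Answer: 113264080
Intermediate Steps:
J(X, I) = 2 + I
A(m) = 2*m² (A(m) = (2*m)*m = 2*m²)
(46754 + A(51))*((C(b(1/2), 150) - 1*(-1991)) + J(141, 135)) = (46754 + 2*51²)*((52 - 1*(-1991)) + (2 + 135)) = (46754 + 2*2601)*((52 + 1991) + 137) = (46754 + 5202)*(2043 + 137) = 51956*2180 = 113264080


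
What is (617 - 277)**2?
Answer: 115600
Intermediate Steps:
(617 - 277)**2 = 340**2 = 115600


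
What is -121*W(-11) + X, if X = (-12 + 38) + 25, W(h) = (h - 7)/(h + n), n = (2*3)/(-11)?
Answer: -17481/127 ≈ -137.65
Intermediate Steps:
n = -6/11 (n = 6*(-1/11) = -6/11 ≈ -0.54545)
W(h) = (-7 + h)/(-6/11 + h) (W(h) = (h - 7)/(h - 6/11) = (-7 + h)/(-6/11 + h))
X = 51 (X = 26 + 25 = 51)
-121*W(-11) + X = -1331*(-7 - 11)/(-6 + 11*(-11)) + 51 = -1331*(-18)/(-6 - 121) + 51 = -1331*(-18)/(-127) + 51 = -1331*(-1)*(-18)/127 + 51 = -121*198/127 + 51 = -23958/127 + 51 = -17481/127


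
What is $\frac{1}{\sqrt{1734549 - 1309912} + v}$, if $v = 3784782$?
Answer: $\frac{3784782}{14324574362887} - \frac{\sqrt{424637}}{14324574362887} \approx 2.6417 \cdot 10^{-7}$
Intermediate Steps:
$\frac{1}{\sqrt{1734549 - 1309912} + v} = \frac{1}{\sqrt{1734549 - 1309912} + 3784782} = \frac{1}{\sqrt{424637} + 3784782} = \frac{1}{3784782 + \sqrt{424637}}$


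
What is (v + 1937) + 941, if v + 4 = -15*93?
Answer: 1479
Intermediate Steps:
v = -1399 (v = -4 - 15*93 = -4 - 1395 = -1399)
(v + 1937) + 941 = (-1399 + 1937) + 941 = 538 + 941 = 1479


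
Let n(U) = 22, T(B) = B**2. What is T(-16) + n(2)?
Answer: 278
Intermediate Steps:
T(-16) + n(2) = (-16)**2 + 22 = 256 + 22 = 278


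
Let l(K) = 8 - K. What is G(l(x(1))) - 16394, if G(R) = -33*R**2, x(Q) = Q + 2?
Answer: -17219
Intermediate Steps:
x(Q) = 2 + Q
G(l(x(1))) - 16394 = -33*(8 - (2 + 1))**2 - 16394 = -33*(8 - 1*3)**2 - 16394 = -33*(8 - 3)**2 - 16394 = -33*5**2 - 16394 = -33*25 - 16394 = -825 - 16394 = -17219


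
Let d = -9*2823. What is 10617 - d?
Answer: 36024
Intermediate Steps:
d = -25407
10617 - d = 10617 - 1*(-25407) = 10617 + 25407 = 36024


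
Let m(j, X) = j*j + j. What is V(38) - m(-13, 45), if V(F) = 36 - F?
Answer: -158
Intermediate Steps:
m(j, X) = j + j² (m(j, X) = j² + j = j + j²)
V(38) - m(-13, 45) = (36 - 1*38) - (-13)*(1 - 13) = (36 - 38) - (-13)*(-12) = -2 - 1*156 = -2 - 156 = -158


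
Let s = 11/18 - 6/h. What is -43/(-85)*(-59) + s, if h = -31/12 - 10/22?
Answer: -16725371/613530 ≈ -27.261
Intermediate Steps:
h = -401/132 (h = -31*1/12 - 10*1/22 = -31/12 - 5/11 = -401/132 ≈ -3.0379)
s = 18667/7218 (s = 11/18 - 6/(-401/132) = 11*(1/18) - 6*(-132/401) = 11/18 + 792/401 = 18667/7218 ≈ 2.5862)
-43/(-85)*(-59) + s = -43/(-85)*(-59) + 18667/7218 = -43*(-1/85)*(-59) + 18667/7218 = (43/85)*(-59) + 18667/7218 = -2537/85 + 18667/7218 = -16725371/613530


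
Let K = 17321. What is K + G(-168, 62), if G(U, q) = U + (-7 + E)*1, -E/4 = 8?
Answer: 17114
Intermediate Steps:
E = -32 (E = -4*8 = -32)
G(U, q) = -39 + U (G(U, q) = U + (-7 - 32)*1 = U - 39*1 = U - 39 = -39 + U)
K + G(-168, 62) = 17321 + (-39 - 168) = 17321 - 207 = 17114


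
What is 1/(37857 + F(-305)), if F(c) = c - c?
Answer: 1/37857 ≈ 2.6415e-5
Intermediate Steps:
F(c) = 0
1/(37857 + F(-305)) = 1/(37857 + 0) = 1/37857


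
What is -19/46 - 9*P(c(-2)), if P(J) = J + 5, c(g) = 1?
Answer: -2503/46 ≈ -54.413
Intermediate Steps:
P(J) = 5 + J
-19/46 - 9*P(c(-2)) = -19/46 - 9*(5 + 1) = -19*1/46 - 9*6 = -19/46 - 54 = -2503/46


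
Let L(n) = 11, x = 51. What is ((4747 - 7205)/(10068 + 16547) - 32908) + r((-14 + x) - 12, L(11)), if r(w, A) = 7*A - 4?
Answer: -873905983/26615 ≈ -32835.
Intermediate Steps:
r(w, A) = -4 + 7*A
((4747 - 7205)/(10068 + 16547) - 32908) + r((-14 + x) - 12, L(11)) = ((4747 - 7205)/(10068 + 16547) - 32908) + (-4 + 7*11) = (-2458/26615 - 32908) + (-4 + 77) = (-2458*1/26615 - 32908) + 73 = (-2458/26615 - 32908) + 73 = -875848878/26615 + 73 = -873905983/26615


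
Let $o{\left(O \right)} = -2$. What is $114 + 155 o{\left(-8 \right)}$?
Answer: $-196$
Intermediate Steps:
$114 + 155 o{\left(-8 \right)} = 114 + 155 \left(-2\right) = 114 - 310 = -196$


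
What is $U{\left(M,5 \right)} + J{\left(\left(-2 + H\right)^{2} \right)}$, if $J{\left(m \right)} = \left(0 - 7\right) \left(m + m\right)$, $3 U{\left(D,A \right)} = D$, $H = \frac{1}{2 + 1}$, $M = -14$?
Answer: $- \frac{392}{9} \approx -43.556$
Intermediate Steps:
$H = \frac{1}{3} \approx 0.33333$
$U{\left(D,A \right)} = \frac{D}{3}$
$J{\left(m \right)} = - 14 m$ ($J{\left(m \right)} = - 7 \cdot 2 m = - 14 m$)
$U{\left(M,5 \right)} + J{\left(\left(-2 + H\right)^{2} \right)} = \frac{1}{3} \left(-14\right) - 14 \left(-2 + \frac{1}{3}\right)^{2} = - \frac{14}{3} - 14 \left(- \frac{5}{3}\right)^{2} = - \frac{14}{3} - \frac{350}{9} = - \frac{392}{9}$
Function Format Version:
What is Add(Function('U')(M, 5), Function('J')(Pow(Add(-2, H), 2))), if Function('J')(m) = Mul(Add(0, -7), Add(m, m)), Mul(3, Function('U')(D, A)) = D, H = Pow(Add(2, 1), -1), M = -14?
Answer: Rational(-392, 9) ≈ -43.556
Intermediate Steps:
H = Rational(1, 3) (H = Pow(3, -1) = Rational(1, 3) ≈ 0.33333)
Function('U')(D, A) = Mul(Rational(1, 3), D)
Function('J')(m) = Mul(-14, m) (Function('J')(m) = Mul(-7, Mul(2, m)) = Mul(-14, m))
Add(Function('U')(M, 5), Function('J')(Pow(Add(-2, H), 2))) = Add(Mul(Rational(1, 3), -14), Mul(-14, Pow(Add(-2, Rational(1, 3)), 2))) = Add(Rational(-14, 3), Mul(-14, Pow(Rational(-5, 3), 2))) = Add(Rational(-14, 3), Mul(-14, Rational(25, 9))) = Add(Rational(-14, 3), Rational(-350, 9)) = Rational(-392, 9)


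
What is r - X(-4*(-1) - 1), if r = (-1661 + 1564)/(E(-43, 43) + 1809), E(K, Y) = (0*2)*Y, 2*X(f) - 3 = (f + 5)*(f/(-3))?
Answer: 8851/3618 ≈ 2.4464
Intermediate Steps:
X(f) = 3/2 - f*(5 + f)/6 (X(f) = 3/2 + ((f + 5)*(f/(-3)))/2 = 3/2 + ((5 + f)*(f*(-⅓)))/2 = 3/2 + ((5 + f)*(-f/3))/2 = 3/2 + (-f*(5 + f)/3)/2 = 3/2 - f*(5 + f)/6)
E(K, Y) = 0 (E(K, Y) = 0*Y = 0)
r = -97/1809 (r = (-1661 + 1564)/(0 + 1809) = -97/1809 ≈ -0.053621)
r - X(-4*(-1) - 1) = -97/1809 - (3/2 - 5*(-4*(-1) - 1)/6 - (-4*(-1) - 1)²/6) = -97/1809 - (3/2 - 5*(4 - 1)/6 - (4 - 1)²/6) = -97/1809 - (3/2 - ⅚*3 - ⅙*3²) = -97/1809 - (3/2 - 5/2 - ⅙*9) = -97/1809 - (3/2 - 5/2 - 3/2) = -97/1809 - 1*(-5/2) = -97/1809 + 5/2 = 8851/3618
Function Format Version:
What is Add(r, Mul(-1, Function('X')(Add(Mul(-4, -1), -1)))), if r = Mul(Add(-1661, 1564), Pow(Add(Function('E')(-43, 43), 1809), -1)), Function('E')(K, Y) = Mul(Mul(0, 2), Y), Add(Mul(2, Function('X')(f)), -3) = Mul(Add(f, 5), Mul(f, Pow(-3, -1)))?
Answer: Rational(8851, 3618) ≈ 2.4464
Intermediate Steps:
Function('X')(f) = Add(Rational(3, 2), Mul(Rational(-1, 6), f, Add(5, f))) (Function('X')(f) = Add(Rational(3, 2), Mul(Rational(1, 2), Mul(Add(f, 5), Mul(f, Pow(-3, -1))))) = Add(Rational(3, 2), Mul(Rational(1, 2), Mul(Add(5, f), Mul(f, Rational(-1, 3))))) = Add(Rational(3, 2), Mul(Rational(1, 2), Mul(Add(5, f), Mul(Rational(-1, 3), f)))) = Add(Rational(3, 2), Mul(Rational(1, 2), Mul(Rational(-1, 3), f, Add(5, f)))) = Add(Rational(3, 2), Mul(Rational(-1, 6), f, Add(5, f))))
Function('E')(K, Y) = 0 (Function('E')(K, Y) = Mul(0, Y) = 0)
r = Rational(-97, 1809) (r = Mul(Add(-1661, 1564), Pow(Add(0, 1809), -1)) = Mul(-97, Pow(1809, -1)) = Mul(-97, Rational(1, 1809)) = Rational(-97, 1809) ≈ -0.053621)
Add(r, Mul(-1, Function('X')(Add(Mul(-4, -1), -1)))) = Add(Rational(-97, 1809), Mul(-1, Add(Rational(3, 2), Mul(Rational(-5, 6), Add(Mul(-4, -1), -1)), Mul(Rational(-1, 6), Pow(Add(Mul(-4, -1), -1), 2))))) = Add(Rational(-97, 1809), Mul(-1, Add(Rational(3, 2), Mul(Rational(-5, 6), Add(4, -1)), Mul(Rational(-1, 6), Pow(Add(4, -1), 2))))) = Add(Rational(-97, 1809), Mul(-1, Add(Rational(3, 2), Mul(Rational(-5, 6), 3), Mul(Rational(-1, 6), Pow(3, 2))))) = Add(Rational(-97, 1809), Mul(-1, Add(Rational(3, 2), Rational(-5, 2), Mul(Rational(-1, 6), 9)))) = Add(Rational(-97, 1809), Mul(-1, Add(Rational(3, 2), Rational(-5, 2), Rational(-3, 2)))) = Add(Rational(-97, 1809), Mul(-1, Rational(-5, 2))) = Add(Rational(-97, 1809), Rational(5, 2)) = Rational(8851, 3618)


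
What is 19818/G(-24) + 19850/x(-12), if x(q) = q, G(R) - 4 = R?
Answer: -39676/15 ≈ -2645.1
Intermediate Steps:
G(R) = 4 + R
19818/G(-24) + 19850/x(-12) = 19818/(4 - 24) + 19850/(-12) = 19818/(-20) + 19850*(-1/12) = 19818*(-1/20) - 9925/6 = -9909/10 - 9925/6 = -39676/15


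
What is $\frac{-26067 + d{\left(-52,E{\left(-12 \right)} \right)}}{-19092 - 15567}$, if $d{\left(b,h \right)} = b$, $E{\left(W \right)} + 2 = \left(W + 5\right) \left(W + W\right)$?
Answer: $\frac{26119}{34659} \approx 0.7536$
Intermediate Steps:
$E{\left(W \right)} = -2 + 2 W \left(5 + W\right)$ ($E{\left(W \right)} = -2 + \left(W + 5\right) \left(W + W\right) = -2 + \left(5 + W\right) 2 W = -2 + 2 W \left(5 + W\right)$)
$\frac{-26067 + d{\left(-52,E{\left(-12 \right)} \right)}}{-19092 - 15567} = \frac{-26067 - 52}{-19092 - 15567} = - \frac{26119}{-34659} = \left(-26119\right) \left(- \frac{1}{34659}\right) = \frac{26119}{34659}$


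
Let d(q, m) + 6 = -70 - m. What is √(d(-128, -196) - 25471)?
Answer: I*√25351 ≈ 159.22*I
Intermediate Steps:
d(q, m) = -76 - m (d(q, m) = -6 + (-70 - m) = -76 - m)
√(d(-128, -196) - 25471) = √((-76 - 1*(-196)) - 25471) = √((-76 + 196) - 25471) = √(120 - 25471) = √(-25351) = I*√25351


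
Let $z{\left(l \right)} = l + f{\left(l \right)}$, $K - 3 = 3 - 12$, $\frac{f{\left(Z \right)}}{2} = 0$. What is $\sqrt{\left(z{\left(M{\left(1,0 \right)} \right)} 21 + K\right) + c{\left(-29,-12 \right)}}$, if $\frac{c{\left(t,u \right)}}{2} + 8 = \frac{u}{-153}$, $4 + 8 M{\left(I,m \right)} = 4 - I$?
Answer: $\frac{i \sqrt{1018266}}{204} \approx 4.9465 i$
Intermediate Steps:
$M{\left(I,m \right)} = - \frac{I}{8}$ ($M{\left(I,m \right)} = - \frac{1}{2} + \frac{4 - I}{8} = - \frac{1}{2} - \left(- \frac{1}{2} + \frac{I}{8}\right) = - \frac{I}{8}$)
$f{\left(Z \right)} = 0$ ($f{\left(Z \right)} = 2 \cdot 0 = 0$)
$c{\left(t,u \right)} = -16 - \frac{2 u}{153}$ ($c{\left(t,u \right)} = -16 + 2 \frac{u}{-153} = -16 + 2 u \left(- \frac{1}{153}\right) = -16 + 2 \left(- \frac{u}{153}\right) = -16 - \frac{2 u}{153}$)
$K = -6$ ($K = 3 + \left(3 - 12\right) = 3 - 9 = -6$)
$z{\left(l \right)} = l$ ($z{\left(l \right)} = l + 0 = l$)
$\sqrt{\left(z{\left(M{\left(1,0 \right)} \right)} 21 + K\right) + c{\left(-29,-12 \right)}} = \sqrt{\left(\left(- \frac{1}{8}\right) 1 \cdot 21 - 6\right) - \frac{808}{51}} = \sqrt{\left(\left(- \frac{1}{8}\right) 21 - 6\right) + \left(-16 + \frac{8}{51}\right)} = \sqrt{\left(- \frac{21}{8} - 6\right) - \frac{808}{51}} = \sqrt{- \frac{69}{8} - \frac{808}{51}} = \sqrt{- \frac{9983}{408}} = \frac{i \sqrt{1018266}}{204}$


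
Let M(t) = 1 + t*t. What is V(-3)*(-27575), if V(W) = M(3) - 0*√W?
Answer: -275750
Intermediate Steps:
M(t) = 1 + t²
V(W) = 10 (V(W) = (1 + 3²) - 0*√W = (1 + 9) - 1*0 = 10 + 0 = 10)
V(-3)*(-27575) = 10*(-27575) = -275750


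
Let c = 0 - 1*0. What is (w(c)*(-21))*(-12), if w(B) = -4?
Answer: -1008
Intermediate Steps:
c = 0 (c = 0 + 0 = 0)
(w(c)*(-21))*(-12) = -4*(-21)*(-12) = 84*(-12) = -1008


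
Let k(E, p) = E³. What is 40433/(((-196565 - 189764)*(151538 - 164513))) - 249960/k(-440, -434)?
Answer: 1256398433671/426994917729600 ≈ 0.0029424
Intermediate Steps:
40433/(((-196565 - 189764)*(151538 - 164513))) - 249960/k(-440, -434) = 40433/(((-196565 - 189764)*(151538 - 164513))) - 249960/((-440)³) = 40433/((-386329*(-12975))) - 249960/(-85184000) = 40433/5012618775 - 249960*(-1/85184000) = 40433*(1/5012618775) + 6249/2129600 = 40433/5012618775 + 6249/2129600 = 1256398433671/426994917729600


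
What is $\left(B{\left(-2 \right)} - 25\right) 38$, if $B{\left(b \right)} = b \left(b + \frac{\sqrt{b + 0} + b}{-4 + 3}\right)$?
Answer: $-950 + 76 i \sqrt{2} \approx -950.0 + 107.48 i$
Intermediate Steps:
$B{\left(b \right)} = - b^{\frac{3}{2}}$ ($B{\left(b \right)} = b \left(b + \frac{\sqrt{b} + b}{-1}\right) = b \left(b + \left(b + \sqrt{b}\right) \left(-1\right)\right) = b \left(b - \left(b + \sqrt{b}\right)\right) = b \left(- \sqrt{b}\right) = - b^{\frac{3}{2}}$)
$\left(B{\left(-2 \right)} - 25\right) 38 = \left(- \left(-2\right)^{\frac{3}{2}} - 25\right) 38 = \left(- \left(-2\right) i \sqrt{2} - 25\right) 38 = \left(2 i \sqrt{2} - 25\right) 38 = \left(-25 + 2 i \sqrt{2}\right) 38 = -950 + 76 i \sqrt{2}$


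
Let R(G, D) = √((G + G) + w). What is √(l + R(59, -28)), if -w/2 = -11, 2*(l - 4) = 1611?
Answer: √(3238 + 8*√35)/2 ≈ 28.659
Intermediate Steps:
l = 1619/2 (l = 4 + (½)*1611 = 4 + 1611/2 = 1619/2 ≈ 809.50)
w = 22 (w = -2*(-11) = 22)
R(G, D) = √(22 + 2*G) (R(G, D) = √((G + G) + 22) = √(2*G + 22) = √(22 + 2*G))
√(l + R(59, -28)) = √(1619/2 + √(22 + 2*59)) = √(1619/2 + √(22 + 118)) = √(1619/2 + √140) = √(1619/2 + 2*√35)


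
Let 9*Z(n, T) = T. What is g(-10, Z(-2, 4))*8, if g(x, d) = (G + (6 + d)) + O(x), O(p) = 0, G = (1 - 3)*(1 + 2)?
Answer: 32/9 ≈ 3.5556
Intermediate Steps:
G = -6 (G = -2*3 = -6)
Z(n, T) = T/9
g(x, d) = d (g(x, d) = (-6 + (6 + d)) + 0 = d + 0 = d)
g(-10, Z(-2, 4))*8 = ((⅑)*4)*8 = (4/9)*8 = 32/9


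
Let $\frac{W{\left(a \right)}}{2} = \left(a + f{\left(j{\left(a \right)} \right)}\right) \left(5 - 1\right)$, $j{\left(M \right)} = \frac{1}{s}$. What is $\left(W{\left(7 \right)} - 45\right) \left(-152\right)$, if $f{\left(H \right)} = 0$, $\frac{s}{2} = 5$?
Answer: $-1672$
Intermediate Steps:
$s = 10$ ($s = 2 \cdot 5 = 10$)
$j{\left(M \right)} = \frac{1}{10}$
$W{\left(a \right)} = 8 a$ ($W{\left(a \right)} = 2 \left(a + 0\right) \left(5 - 1\right) = 2 a 4 = 2 \cdot 4 a = 8 a$)
$\left(W{\left(7 \right)} - 45\right) \left(-152\right) = \left(8 \cdot 7 - 45\right) \left(-152\right) = \left(56 - 45\right) \left(-152\right) = 11 \left(-152\right) = -1672$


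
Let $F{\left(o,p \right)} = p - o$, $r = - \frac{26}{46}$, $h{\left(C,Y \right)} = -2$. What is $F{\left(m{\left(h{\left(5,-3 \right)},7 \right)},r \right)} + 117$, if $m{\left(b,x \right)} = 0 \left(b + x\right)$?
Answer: $\frac{2678}{23} \approx 116.43$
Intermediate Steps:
$m{\left(b,x \right)} = 0$
$r = - \frac{13}{23}$ ($r = \left(-26\right) \frac{1}{46} = - \frac{13}{23} \approx -0.56522$)
$F{\left(m{\left(h{\left(5,-3 \right)},7 \right)},r \right)} + 117 = \left(- \frac{13}{23} - 0\right) + 117 = \left(- \frac{13}{23} + 0\right) + 117 = - \frac{13}{23} + 117 = \frac{2678}{23}$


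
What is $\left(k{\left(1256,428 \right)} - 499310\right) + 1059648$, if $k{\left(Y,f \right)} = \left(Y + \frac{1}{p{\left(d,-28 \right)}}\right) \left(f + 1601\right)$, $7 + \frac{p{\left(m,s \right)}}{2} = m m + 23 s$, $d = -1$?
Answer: $\frac{4041388571}{1300} \approx 3.1088 \cdot 10^{6}$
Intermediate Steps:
$p{\left(m,s \right)} = -14 + 2 m^{2} + 46 s$ ($p{\left(m,s \right)} = -14 + 2 \left(m m + 23 s\right) = -14 + 2 \left(m^{2} + 23 s\right) = -14 + \left(2 m^{2} + 46 s\right) = -14 + 2 m^{2} + 46 s$)
$k{\left(Y,f \right)} = \left(1601 + f\right) \left(- \frac{1}{1300} + Y\right)$ ($k{\left(Y,f \right)} = \left(Y + \frac{1}{-14 + 2 \left(-1\right)^{2} + 46 \left(-28\right)}\right) \left(f + 1601\right) = \left(Y + \frac{1}{-14 + 2 \cdot 1 - 1288}\right) \left(1601 + f\right) = \left(Y + \frac{1}{-14 + 2 - 1288}\right) \left(1601 + f\right) = \left(Y + \frac{1}{-1300}\right) \left(1601 + f\right) = \left(Y - \frac{1}{1300}\right) \left(1601 + f\right) = \left(- \frac{1}{1300} + Y\right) \left(1601 + f\right) = \left(1601 + f\right) \left(- \frac{1}{1300} + Y\right)$)
$\left(k{\left(1256,428 \right)} - 499310\right) + 1059648 = \left(\left(- \frac{1601}{1300} - \frac{107}{325} + 1256 \left(1601 + 428\right)\right) - 499310\right) + 1059648 = \left(\left(- \frac{1601}{1300} - \frac{107}{325} + 1256 \cdot 2029\right) - 499310\right) + 1059648 = \left(\left(- \frac{1601}{1300} - \frac{107}{325} + 2548424\right) - 499310\right) + 1059648 = \left(\frac{3312949171}{1300} - 499310\right) + 1059648 = \frac{2663846171}{1300} + 1059648 = \frac{4041388571}{1300}$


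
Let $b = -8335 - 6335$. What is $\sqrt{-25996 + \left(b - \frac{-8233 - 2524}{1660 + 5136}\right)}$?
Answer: $\frac{i \sqrt{469527788921}}{3398} \approx 201.65 i$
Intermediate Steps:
$b = -14670$ ($b = -8335 - 6335 = -14670$)
$\sqrt{-25996 + \left(b - \frac{-8233 - 2524}{1660 + 5136}\right)} = \sqrt{-25996 - \left(14670 + \frac{-8233 - 2524}{1660 + 5136}\right)} = \sqrt{-25996 - \left(14670 - \frac{10757}{6796}\right)} = \sqrt{-25996 - \frac{99686563}{6796}} = \sqrt{- \frac{276355379}{6796}} = \frac{i \sqrt{469527788921}}{3398}$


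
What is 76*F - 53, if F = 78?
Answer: 5875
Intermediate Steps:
76*F - 53 = 76*78 - 53 = 5928 - 53 = 5875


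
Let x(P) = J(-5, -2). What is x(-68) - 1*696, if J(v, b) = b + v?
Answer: -703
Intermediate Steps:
x(P) = -7 (x(P) = -2 - 5 = -7)
x(-68) - 1*696 = -7 - 1*696 = -7 - 696 = -703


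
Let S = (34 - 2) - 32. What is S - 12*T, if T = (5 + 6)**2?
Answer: -1452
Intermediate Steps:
T = 121 (T = 11**2 = 121)
S = 0 (S = 32 - 32 = 0)
S - 12*T = 0 - 12*121 = 0 - 1452 = -1452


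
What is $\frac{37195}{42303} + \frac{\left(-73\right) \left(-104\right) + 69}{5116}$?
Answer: $\frac{514372903}{216422148} \approx 2.3767$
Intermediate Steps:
$\frac{37195}{42303} + \frac{\left(-73\right) \left(-104\right) + 69}{5116} = 37195 \cdot \frac{1}{42303} + \left(7592 + 69\right) \frac{1}{5116} = \frac{37195}{42303} + 7661 \cdot \frac{1}{5116} = \frac{37195}{42303} + \frac{7661}{5116} = \frac{514372903}{216422148}$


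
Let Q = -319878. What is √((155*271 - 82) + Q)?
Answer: I*√277955 ≈ 527.21*I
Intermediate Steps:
√((155*271 - 82) + Q) = √((155*271 - 82) - 319878) = √((42005 - 82) - 319878) = √(41923 - 319878) = √(-277955) = I*√277955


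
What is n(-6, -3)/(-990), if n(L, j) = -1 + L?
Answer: 7/990 ≈ 0.0070707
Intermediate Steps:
n(-6, -3)/(-990) = (-1 - 6)/(-990) = -1/990*(-7) = 7/990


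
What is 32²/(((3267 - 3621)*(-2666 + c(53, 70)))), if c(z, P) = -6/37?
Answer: 2368/2182587 ≈ 0.0010850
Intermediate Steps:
c(z, P) = -6/37 (c(z, P) = -6*1/37 = -6/37)
32²/(((3267 - 3621)*(-2666 + c(53, 70)))) = 32²/(((3267 - 3621)*(-2666 - 6/37))) = 1024/((-354*(-98648/37))) = 1024/(34921392/37) = 1024*(37/34921392) = 2368/2182587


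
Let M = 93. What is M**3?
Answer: 804357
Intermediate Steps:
M**3 = 93**3 = 804357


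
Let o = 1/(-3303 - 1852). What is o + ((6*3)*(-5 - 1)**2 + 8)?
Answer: 3381679/5155 ≈ 656.00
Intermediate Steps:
o = -1/5155 (o = 1/(-5155) = -1/5155 ≈ -0.00019399)
o + ((6*3)*(-5 - 1)**2 + 8) = -1/5155 + ((6*3)*(-5 - 1)**2 + 8) = -1/5155 + (18*(-6)**2 + 8) = -1/5155 + (18*36 + 8) = -1/5155 + (648 + 8) = -1/5155 + 656 = 3381679/5155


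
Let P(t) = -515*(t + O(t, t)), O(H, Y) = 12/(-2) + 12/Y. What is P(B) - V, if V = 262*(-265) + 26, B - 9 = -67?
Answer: 2971646/29 ≈ 1.0247e+5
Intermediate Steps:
B = -58 (B = 9 - 67 = -58)
V = -69404 (V = -69430 + 26 = -69404)
O(H, Y) = -6 + 12/Y (O(H, Y) = 12*(-½) + 12/Y = -6 + 12/Y)
P(t) = 3090 - 6180/t - 515*t (P(t) = -515*(t + (-6 + 12/t)) = -515*(-6 + t + 12/t) = 3090 - 6180/t - 515*t)
P(B) - V = (3090 - 6180/(-58) - 515*(-58)) - 1*(-69404) = (3090 - 6180*(-1/58) + 29870) + 69404 = (3090 + 3090/29 + 29870) + 69404 = 958930/29 + 69404 = 2971646/29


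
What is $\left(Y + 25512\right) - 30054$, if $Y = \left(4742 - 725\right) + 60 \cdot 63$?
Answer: $3255$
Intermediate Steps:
$Y = 7797$ ($Y = 4017 + 3780 = 7797$)
$\left(Y + 25512\right) - 30054 = \left(7797 + 25512\right) - 30054 = 33309 - 30054 = 3255$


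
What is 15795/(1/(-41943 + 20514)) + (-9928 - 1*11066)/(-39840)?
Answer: -2247447801701/6640 ≈ -3.3847e+8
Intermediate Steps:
15795/(1/(-41943 + 20514)) + (-9928 - 1*11066)/(-39840) = 15795/(1/(-21429)) + (-9928 - 11066)*(-1/39840) = 15795/(-1/21429) - 20994*(-1/39840) = 15795*(-21429) + 3499/6640 = -338471055 + 3499/6640 = -2247447801701/6640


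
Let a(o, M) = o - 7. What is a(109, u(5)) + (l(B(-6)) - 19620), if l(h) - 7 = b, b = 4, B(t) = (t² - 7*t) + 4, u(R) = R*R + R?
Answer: -19507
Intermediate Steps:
u(R) = R + R² (u(R) = R² + R = R + R²)
B(t) = 4 + t² - 7*t
a(o, M) = -7 + o
l(h) = 11 (l(h) = 7 + 4 = 11)
a(109, u(5)) + (l(B(-6)) - 19620) = (-7 + 109) + (11 - 19620) = 102 - 19609 = -19507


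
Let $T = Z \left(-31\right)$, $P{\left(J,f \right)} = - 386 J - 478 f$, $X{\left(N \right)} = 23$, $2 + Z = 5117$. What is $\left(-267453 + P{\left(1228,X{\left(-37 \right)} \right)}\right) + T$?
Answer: $-911020$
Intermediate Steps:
$Z = 5115$ ($Z = -2 + 5117 = 5115$)
$P{\left(J,f \right)} = - 478 f - 386 J$
$T = -158565$ ($T = 5115 \left(-31\right) = -158565$)
$\left(-267453 + P{\left(1228,X{\left(-37 \right)} \right)}\right) + T = \left(-267453 - 485002\right) - 158565 = -752455 - 158565 = -911020$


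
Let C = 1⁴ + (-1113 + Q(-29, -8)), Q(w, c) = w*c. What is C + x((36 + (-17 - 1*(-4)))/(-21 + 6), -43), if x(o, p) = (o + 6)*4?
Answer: -12932/15 ≈ -862.13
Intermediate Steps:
Q(w, c) = c*w
x(o, p) = 24 + 4*o (x(o, p) = (6 + o)*4 = 24 + 4*o)
C = -880 (C = 1⁴ + (-1113 - 8*(-29)) = 1 + (-1113 + 232) = 1 - 881 = -880)
C + x((36 + (-17 - 1*(-4)))/(-21 + 6), -43) = -880 + (24 + 4*((36 + (-17 - 1*(-4)))/(-21 + 6))) = -880 + (24 + 4*((36 + (-17 + 4))/(-15))) = -880 + (24 + 4*((36 - 13)*(-1/15))) = -880 + (24 + 4*(23*(-1/15))) = -880 + (24 + 4*(-23/15)) = -880 + (24 - 92/15) = -880 + 268/15 = -12932/15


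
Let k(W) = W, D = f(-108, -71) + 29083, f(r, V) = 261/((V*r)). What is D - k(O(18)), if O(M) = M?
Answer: 24763409/852 ≈ 29065.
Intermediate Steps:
f(r, V) = 261/(V*r) (f(r, V) = 261*(1/(V*r)) = 261/(V*r))
D = 24778745/852 (D = 261/(-71*(-108)) + 29083 = 261*(-1/71)*(-1/108) + 29083 = 29/852 + 29083 = 24778745/852 ≈ 29083.)
D - k(O(18)) = 24778745/852 - 1*18 = 24778745/852 - 18 = 24763409/852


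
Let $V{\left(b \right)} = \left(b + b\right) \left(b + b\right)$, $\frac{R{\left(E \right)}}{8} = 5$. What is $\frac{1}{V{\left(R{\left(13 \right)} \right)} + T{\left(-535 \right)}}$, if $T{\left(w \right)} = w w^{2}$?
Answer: $- \frac{1}{153123975} \approx -6.5307 \cdot 10^{-9}$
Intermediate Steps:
$R{\left(E \right)} = 40$ ($R{\left(E \right)} = 8 \cdot 5 = 40$)
$T{\left(w \right)} = w^{3}$
$V{\left(b \right)} = 4 b^{2}$ ($V{\left(b \right)} = 2 b 2 b = 4 b^{2}$)
$\frac{1}{V{\left(R{\left(13 \right)} \right)} + T{\left(-535 \right)}} = \frac{1}{4 \cdot 40^{2} + \left(-535\right)^{3}} = \frac{1}{4 \cdot 1600 - 153130375} = \frac{1}{6400 - 153130375} = \frac{1}{-153123975} = - \frac{1}{153123975}$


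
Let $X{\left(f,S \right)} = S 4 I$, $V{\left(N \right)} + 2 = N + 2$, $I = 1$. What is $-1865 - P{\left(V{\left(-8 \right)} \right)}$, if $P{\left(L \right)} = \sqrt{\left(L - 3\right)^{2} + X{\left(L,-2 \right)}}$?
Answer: $-1865 - \sqrt{113} \approx -1875.6$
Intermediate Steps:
$V{\left(N \right)} = N$ ($V{\left(N \right)} = -2 + \left(N + 2\right) = -2 + \left(2 + N\right) = N$)
$X{\left(f,S \right)} = 4 S$ ($X{\left(f,S \right)} = S 4 \cdot 1 = 4 S 1 = 4 S$)
$P{\left(L \right)} = \sqrt{-8 + \left(-3 + L\right)^{2}}$ ($P{\left(L \right)} = \sqrt{\left(L - 3\right)^{2} + 4 \left(-2\right)} = \sqrt{\left(-3 + L\right)^{2} - 8} = \sqrt{-8 + \left(-3 + L\right)^{2}}$)
$-1865 - P{\left(V{\left(-8 \right)} \right)} = -1865 - \sqrt{-8 + \left(-3 - 8\right)^{2}} = -1865 - \sqrt{-8 + \left(-11\right)^{2}} = -1865 - \sqrt{-8 + 121} = -1865 - \sqrt{113}$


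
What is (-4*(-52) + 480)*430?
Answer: 295840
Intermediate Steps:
(-4*(-52) + 480)*430 = (208 + 480)*430 = 688*430 = 295840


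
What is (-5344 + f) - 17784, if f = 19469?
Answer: -3659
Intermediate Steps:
(-5344 + f) - 17784 = (-5344 + 19469) - 17784 = 14125 - 17784 = -3659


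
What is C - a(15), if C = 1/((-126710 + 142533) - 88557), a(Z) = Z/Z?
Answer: -72735/72734 ≈ -1.0000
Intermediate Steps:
a(Z) = 1
C = -1/72734 (C = 1/(15823 - 88557) = 1/(-72734) = -1/72734 ≈ -1.3749e-5)
C - a(15) = -1/72734 - 1*1 = -1/72734 - 1 = -72735/72734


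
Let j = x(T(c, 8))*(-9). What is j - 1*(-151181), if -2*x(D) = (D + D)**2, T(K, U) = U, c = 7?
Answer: 152333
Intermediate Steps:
x(D) = -2*D**2 (x(D) = -(D + D)**2/2 = -4*D**2/2 = -2*D**2)
j = 1152 (j = -2*8**2*(-9) = -2*64*(-9) = -128*(-9) = 1152)
j - 1*(-151181) = 1152 - 1*(-151181) = 1152 + 151181 = 152333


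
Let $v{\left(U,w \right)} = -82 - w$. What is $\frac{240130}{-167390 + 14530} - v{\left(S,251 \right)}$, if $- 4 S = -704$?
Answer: $\frac{5066225}{15286} \approx 331.43$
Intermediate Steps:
$S = 176$ ($S = \left(- \frac{1}{4}\right) \left(-704\right) = 176$)
$\frac{240130}{-167390 + 14530} - v{\left(S,251 \right)} = \frac{240130}{-167390 + 14530} - \left(-82 - 251\right) = \frac{240130}{-152860} - \left(-82 - 251\right) = 240130 \left(- \frac{1}{152860}\right) - -333 = - \frac{24013}{15286} + 333 = \frac{5066225}{15286}$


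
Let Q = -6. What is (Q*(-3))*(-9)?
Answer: -162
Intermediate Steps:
(Q*(-3))*(-9) = -6*(-3)*(-9) = 18*(-9) = -162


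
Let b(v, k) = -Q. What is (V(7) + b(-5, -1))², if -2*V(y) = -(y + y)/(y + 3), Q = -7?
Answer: 5929/100 ≈ 59.290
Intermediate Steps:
b(v, k) = 7 (b(v, k) = -1*(-7) = 7)
V(y) = y/(3 + y) (V(y) = -(-1)*(y + y)/(y + 3)/2 = -(-1)*(2*y)/(3 + y)/2 = -(-1)*2*y/(3 + y)/2 = -(-1)*y/(3 + y) = y/(3 + y))
(V(7) + b(-5, -1))² = (7/(3 + 7) + 7)² = (7/10 + 7)² = (77/10)² = 5929/100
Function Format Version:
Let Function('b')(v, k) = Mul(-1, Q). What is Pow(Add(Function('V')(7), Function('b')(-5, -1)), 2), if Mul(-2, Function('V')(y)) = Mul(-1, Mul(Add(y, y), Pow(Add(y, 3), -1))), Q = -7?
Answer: Rational(5929, 100) ≈ 59.290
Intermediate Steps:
Function('b')(v, k) = 7 (Function('b')(v, k) = Mul(-1, -7) = 7)
Function('V')(y) = Mul(y, Pow(Add(3, y), -1)) (Function('V')(y) = Mul(Rational(-1, 2), Mul(-1, Mul(Add(y, y), Pow(Add(y, 3), -1)))) = Mul(Rational(-1, 2), Mul(-1, Mul(Mul(2, y), Pow(Add(3, y), -1)))) = Mul(Rational(-1, 2), Mul(-1, Mul(2, y, Pow(Add(3, y), -1)))) = Mul(Rational(-1, 2), Mul(-2, y, Pow(Add(3, y), -1))) = Mul(y, Pow(Add(3, y), -1)))
Pow(Add(Function('V')(7), Function('b')(-5, -1)), 2) = Pow(Add(Mul(7, Pow(Add(3, 7), -1)), 7), 2) = Pow(Add(Mul(7, Pow(10, -1)), 7), 2) = Pow(Add(Mul(7, Rational(1, 10)), 7), 2) = Pow(Add(Rational(7, 10), 7), 2) = Pow(Rational(77, 10), 2) = Rational(5929, 100)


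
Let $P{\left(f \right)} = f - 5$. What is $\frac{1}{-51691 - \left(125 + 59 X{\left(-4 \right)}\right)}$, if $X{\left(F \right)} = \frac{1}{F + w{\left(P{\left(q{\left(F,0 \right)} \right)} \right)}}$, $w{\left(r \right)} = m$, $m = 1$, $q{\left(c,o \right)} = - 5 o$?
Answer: $- \frac{3}{155389} \approx -1.9306 \cdot 10^{-5}$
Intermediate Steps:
$P{\left(f \right)} = -5 + f$ ($P{\left(f \right)} = f - 5 = -5 + f$)
$w{\left(r \right)} = 1$
$X{\left(F \right)} = \frac{1}{1 + F}$ ($X{\left(F \right)} = \frac{1}{F + 1} = \frac{1}{1 + F}$)
$\frac{1}{-51691 - \left(125 + 59 X{\left(-4 \right)}\right)} = \frac{1}{-51691 - \left(125 + \frac{59}{1 - 4}\right)} = \frac{1}{-51691 - \left(125 + \frac{59}{-3}\right)} = \frac{1}{-51691 - \frac{316}{3}} = \frac{1}{- \frac{155389}{3}} = - \frac{3}{155389}$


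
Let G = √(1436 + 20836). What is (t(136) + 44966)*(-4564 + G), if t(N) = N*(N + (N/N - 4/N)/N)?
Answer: -4923964962/17 + 17261928*√87/17 ≈ -2.8017e+8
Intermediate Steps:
G = 16*√87 (G = √22272 = 16*√87 ≈ 149.24)
t(N) = N*(N + (1 - 4/N)/N)
(t(136) + 44966)*(-4564 + G) = ((-4 + 136 + 136³)/136 + 44966)*(-4564 + 16*√87) = ((-4 + 136 + 2515456)/136 + 44966)*(-4564 + 16*√87) = ((1/136)*2515588 + 44966)*(-4564 + 16*√87) = (628897/34 + 44966)*(-4564 + 16*√87) = 2157741*(-4564 + 16*√87)/34 = -4923964962/17 + 17261928*√87/17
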